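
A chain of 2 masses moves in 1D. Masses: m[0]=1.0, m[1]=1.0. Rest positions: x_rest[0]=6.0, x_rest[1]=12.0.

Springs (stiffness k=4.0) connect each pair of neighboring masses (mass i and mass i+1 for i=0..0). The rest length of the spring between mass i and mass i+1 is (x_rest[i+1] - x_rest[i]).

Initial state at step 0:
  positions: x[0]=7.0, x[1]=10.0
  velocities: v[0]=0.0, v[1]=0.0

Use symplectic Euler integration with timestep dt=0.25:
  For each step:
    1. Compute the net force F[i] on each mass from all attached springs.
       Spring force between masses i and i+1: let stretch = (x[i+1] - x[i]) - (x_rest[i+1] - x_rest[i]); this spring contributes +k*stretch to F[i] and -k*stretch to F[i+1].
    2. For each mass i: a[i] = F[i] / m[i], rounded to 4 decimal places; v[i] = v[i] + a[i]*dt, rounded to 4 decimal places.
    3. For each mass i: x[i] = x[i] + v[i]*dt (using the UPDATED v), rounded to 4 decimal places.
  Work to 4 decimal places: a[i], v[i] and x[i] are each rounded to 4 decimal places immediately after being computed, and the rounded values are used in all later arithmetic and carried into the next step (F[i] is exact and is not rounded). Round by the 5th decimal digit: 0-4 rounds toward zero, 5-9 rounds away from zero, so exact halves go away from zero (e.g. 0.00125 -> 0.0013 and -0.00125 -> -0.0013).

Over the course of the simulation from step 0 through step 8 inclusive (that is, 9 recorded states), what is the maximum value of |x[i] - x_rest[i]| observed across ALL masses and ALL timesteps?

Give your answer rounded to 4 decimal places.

Answer: 2.0937

Derivation:
Step 0: x=[7.0000 10.0000] v=[0.0000 0.0000]
Step 1: x=[6.2500 10.7500] v=[-3.0000 3.0000]
Step 2: x=[5.1250 11.8750] v=[-4.5000 4.5000]
Step 3: x=[4.1875 12.8125] v=[-3.7500 3.7500]
Step 4: x=[3.9063 13.0938] v=[-1.1250 1.1250]
Step 5: x=[4.4219 12.5782] v=[2.0625 -2.0625]
Step 6: x=[5.4766 11.5235] v=[4.2188 -4.2188]
Step 7: x=[6.5430 10.4571] v=[4.2657 -4.2657]
Step 8: x=[7.0880 9.9122] v=[2.1798 -2.1798]
Max displacement = 2.0937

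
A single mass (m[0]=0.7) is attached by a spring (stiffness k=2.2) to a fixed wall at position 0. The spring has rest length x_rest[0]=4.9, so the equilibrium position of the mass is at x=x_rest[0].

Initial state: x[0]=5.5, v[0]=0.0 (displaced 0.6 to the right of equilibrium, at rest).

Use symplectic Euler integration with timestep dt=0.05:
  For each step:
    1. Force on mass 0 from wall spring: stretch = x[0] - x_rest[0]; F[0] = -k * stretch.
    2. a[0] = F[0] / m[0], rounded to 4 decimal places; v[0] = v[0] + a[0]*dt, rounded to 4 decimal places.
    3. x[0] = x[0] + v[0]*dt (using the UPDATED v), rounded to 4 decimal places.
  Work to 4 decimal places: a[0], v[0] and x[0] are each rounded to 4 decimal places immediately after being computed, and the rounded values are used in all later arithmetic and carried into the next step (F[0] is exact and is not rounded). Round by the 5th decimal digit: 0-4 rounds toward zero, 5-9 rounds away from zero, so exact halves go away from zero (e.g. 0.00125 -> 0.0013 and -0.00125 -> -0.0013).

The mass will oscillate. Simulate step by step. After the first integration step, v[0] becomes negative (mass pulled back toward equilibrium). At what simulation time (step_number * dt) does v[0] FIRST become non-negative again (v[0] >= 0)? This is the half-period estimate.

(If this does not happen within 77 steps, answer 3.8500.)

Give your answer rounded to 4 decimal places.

Step 0: x=[5.5000] v=[0.0000]
Step 1: x=[5.4953] v=[-0.0943]
Step 2: x=[5.4859] v=[-0.1878]
Step 3: x=[5.4719] v=[-0.2799]
Step 4: x=[5.4534] v=[-0.3698]
Step 5: x=[5.4306] v=[-0.4568]
Step 6: x=[5.4036] v=[-0.5402]
Step 7: x=[5.3726] v=[-0.6193]
Step 8: x=[5.3379] v=[-0.6936]
Step 9: x=[5.2998] v=[-0.7624]
Step 10: x=[5.2585] v=[-0.8252]
Step 11: x=[5.2144] v=[-0.8815]
Step 12: x=[5.1679] v=[-0.9309]
Step 13: x=[5.1193] v=[-0.9730]
Step 14: x=[5.0689] v=[-1.0075]
Step 15: x=[5.0172] v=[-1.0340]
Step 16: x=[4.9646] v=[-1.0524]
Step 17: x=[4.9115] v=[-1.0626]
Step 18: x=[4.8583] v=[-1.0644]
Step 19: x=[4.8054] v=[-1.0578]
Step 20: x=[4.7533] v=[-1.0429]
Step 21: x=[4.7023] v=[-1.0198]
Step 22: x=[4.6529] v=[-0.9887]
Step 23: x=[4.6054] v=[-0.9499]
Step 24: x=[4.5602] v=[-0.9036]
Step 25: x=[4.5177] v=[-0.8502]
Step 26: x=[4.4782] v=[-0.7901]
Step 27: x=[4.4420] v=[-0.7238]
Step 28: x=[4.4094] v=[-0.6518]
Step 29: x=[4.3807] v=[-0.5747]
Step 30: x=[4.3560] v=[-0.4931]
Step 31: x=[4.3356] v=[-0.4076]
Step 32: x=[4.3197] v=[-0.3189]
Step 33: x=[4.3083] v=[-0.2277]
Step 34: x=[4.3016] v=[-0.1347]
Step 35: x=[4.2996] v=[-0.0407]
Step 36: x=[4.3023] v=[0.0537]
First v>=0 after going negative at step 36, time=1.8000

Answer: 1.8000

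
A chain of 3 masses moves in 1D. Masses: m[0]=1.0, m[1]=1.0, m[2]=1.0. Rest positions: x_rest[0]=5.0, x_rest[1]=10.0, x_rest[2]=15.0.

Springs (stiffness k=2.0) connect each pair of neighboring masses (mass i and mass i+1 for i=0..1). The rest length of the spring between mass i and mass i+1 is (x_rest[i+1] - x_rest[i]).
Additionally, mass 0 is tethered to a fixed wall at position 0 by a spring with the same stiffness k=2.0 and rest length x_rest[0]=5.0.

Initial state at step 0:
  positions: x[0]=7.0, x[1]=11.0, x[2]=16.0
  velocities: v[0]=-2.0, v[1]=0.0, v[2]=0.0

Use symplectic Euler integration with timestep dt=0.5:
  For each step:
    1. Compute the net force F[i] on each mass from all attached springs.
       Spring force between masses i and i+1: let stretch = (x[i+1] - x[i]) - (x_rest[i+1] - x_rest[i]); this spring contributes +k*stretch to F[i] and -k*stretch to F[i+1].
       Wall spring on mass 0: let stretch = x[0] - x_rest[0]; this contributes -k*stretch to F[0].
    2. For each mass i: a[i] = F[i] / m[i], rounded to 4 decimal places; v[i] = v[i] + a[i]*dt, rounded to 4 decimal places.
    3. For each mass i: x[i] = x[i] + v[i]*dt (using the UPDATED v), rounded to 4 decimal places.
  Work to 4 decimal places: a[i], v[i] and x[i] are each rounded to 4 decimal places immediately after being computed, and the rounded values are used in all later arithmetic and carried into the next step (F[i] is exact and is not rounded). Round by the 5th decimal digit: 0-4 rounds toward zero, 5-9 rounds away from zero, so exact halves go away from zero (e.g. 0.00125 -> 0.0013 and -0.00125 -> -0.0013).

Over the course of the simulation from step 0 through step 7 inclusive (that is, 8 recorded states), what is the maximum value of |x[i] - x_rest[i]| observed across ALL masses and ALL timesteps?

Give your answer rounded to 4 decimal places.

Step 0: x=[7.0000 11.0000 16.0000] v=[-2.0000 0.0000 0.0000]
Step 1: x=[4.5000 11.5000 16.0000] v=[-5.0000 1.0000 0.0000]
Step 2: x=[3.2500 10.7500 16.2500] v=[-2.5000 -1.5000 0.5000]
Step 3: x=[4.1250 9.0000 16.2500] v=[1.7500 -3.5000 0.0000]
Step 4: x=[5.3750 8.4375 15.1250] v=[2.5000 -1.1250 -2.2500]
Step 5: x=[5.4688 9.6875 13.1563] v=[0.1875 2.5000 -3.9375]
Step 6: x=[4.9375 10.5626 11.9532] v=[-1.0626 1.7501 -2.4063]
Step 7: x=[4.7500 9.3204 12.5548] v=[-0.3750 -2.4844 1.2031]
Max displacement = 3.0468

Answer: 3.0468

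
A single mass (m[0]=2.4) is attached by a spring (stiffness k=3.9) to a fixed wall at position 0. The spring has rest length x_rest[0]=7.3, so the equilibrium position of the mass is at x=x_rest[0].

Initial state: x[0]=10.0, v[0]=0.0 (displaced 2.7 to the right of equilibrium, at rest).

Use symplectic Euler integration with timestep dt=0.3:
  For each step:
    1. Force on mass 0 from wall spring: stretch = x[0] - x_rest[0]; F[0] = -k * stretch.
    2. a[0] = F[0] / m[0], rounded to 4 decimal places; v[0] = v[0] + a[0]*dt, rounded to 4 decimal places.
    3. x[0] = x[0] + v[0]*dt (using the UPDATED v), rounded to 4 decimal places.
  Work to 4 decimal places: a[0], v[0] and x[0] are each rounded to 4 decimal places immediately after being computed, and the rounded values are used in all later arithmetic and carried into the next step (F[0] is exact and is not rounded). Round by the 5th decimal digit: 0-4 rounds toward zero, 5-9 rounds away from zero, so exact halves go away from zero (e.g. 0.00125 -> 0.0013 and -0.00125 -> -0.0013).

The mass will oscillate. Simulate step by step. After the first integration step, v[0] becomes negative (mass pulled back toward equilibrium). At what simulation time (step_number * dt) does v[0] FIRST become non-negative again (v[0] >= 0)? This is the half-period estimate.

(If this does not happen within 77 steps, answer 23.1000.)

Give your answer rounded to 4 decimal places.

Answer: 2.7000

Derivation:
Step 0: x=[10.0000] v=[0.0000]
Step 1: x=[9.6051] v=[-1.3163]
Step 2: x=[8.8731] v=[-2.4400]
Step 3: x=[7.9110] v=[-3.2069]
Step 4: x=[6.8596] v=[-3.5048]
Step 5: x=[5.8726] v=[-3.2901]
Step 6: x=[5.0943] v=[-2.5943]
Step 7: x=[4.6386] v=[-1.5190]
Step 8: x=[4.5721] v=[-0.2216]
Step 9: x=[4.9046] v=[1.1082]
First v>=0 after going negative at step 9, time=2.7000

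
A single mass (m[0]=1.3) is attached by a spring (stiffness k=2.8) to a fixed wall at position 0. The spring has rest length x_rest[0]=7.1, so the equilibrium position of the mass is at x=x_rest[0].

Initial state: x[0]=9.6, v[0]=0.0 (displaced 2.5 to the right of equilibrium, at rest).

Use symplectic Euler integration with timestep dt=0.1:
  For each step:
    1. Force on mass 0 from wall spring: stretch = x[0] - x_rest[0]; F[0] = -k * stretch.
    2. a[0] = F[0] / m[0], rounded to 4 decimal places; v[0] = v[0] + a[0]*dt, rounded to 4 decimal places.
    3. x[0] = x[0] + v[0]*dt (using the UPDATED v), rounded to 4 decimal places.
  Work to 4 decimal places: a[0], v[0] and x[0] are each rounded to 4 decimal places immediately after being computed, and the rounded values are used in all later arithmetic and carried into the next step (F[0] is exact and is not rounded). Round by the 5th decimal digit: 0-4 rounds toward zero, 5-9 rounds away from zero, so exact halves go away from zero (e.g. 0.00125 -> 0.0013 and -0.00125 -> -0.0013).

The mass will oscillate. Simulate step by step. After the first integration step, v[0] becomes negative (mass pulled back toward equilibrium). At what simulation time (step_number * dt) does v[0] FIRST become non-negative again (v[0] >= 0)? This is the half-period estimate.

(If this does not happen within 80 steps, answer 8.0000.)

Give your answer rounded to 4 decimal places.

Step 0: x=[9.6000] v=[0.0000]
Step 1: x=[9.5462] v=[-0.5385]
Step 2: x=[9.4397] v=[-1.0654]
Step 3: x=[9.2828] v=[-1.5693]
Step 4: x=[9.0789] v=[-2.0394]
Step 5: x=[8.8323] v=[-2.4656]
Step 6: x=[8.5484] v=[-2.8387]
Step 7: x=[8.2333] v=[-3.1507]
Step 8: x=[7.8938] v=[-3.3948]
Step 9: x=[7.5372] v=[-3.5658]
Step 10: x=[7.1712] v=[-3.6600]
Step 11: x=[6.8037] v=[-3.6753]
Step 12: x=[6.4426] v=[-3.6115]
Step 13: x=[6.0956] v=[-3.4699]
Step 14: x=[5.7702] v=[-3.2536]
Step 15: x=[5.4735] v=[-2.9672]
Step 16: x=[5.2118] v=[-2.6169]
Step 17: x=[4.9908] v=[-2.2102]
Step 18: x=[4.8152] v=[-1.7559]
Step 19: x=[4.6888] v=[-1.2638]
Step 20: x=[4.6144] v=[-0.7445]
Step 21: x=[4.5935] v=[-0.2091]
Step 22: x=[4.6266] v=[0.3308]
First v>=0 after going negative at step 22, time=2.2000

Answer: 2.2000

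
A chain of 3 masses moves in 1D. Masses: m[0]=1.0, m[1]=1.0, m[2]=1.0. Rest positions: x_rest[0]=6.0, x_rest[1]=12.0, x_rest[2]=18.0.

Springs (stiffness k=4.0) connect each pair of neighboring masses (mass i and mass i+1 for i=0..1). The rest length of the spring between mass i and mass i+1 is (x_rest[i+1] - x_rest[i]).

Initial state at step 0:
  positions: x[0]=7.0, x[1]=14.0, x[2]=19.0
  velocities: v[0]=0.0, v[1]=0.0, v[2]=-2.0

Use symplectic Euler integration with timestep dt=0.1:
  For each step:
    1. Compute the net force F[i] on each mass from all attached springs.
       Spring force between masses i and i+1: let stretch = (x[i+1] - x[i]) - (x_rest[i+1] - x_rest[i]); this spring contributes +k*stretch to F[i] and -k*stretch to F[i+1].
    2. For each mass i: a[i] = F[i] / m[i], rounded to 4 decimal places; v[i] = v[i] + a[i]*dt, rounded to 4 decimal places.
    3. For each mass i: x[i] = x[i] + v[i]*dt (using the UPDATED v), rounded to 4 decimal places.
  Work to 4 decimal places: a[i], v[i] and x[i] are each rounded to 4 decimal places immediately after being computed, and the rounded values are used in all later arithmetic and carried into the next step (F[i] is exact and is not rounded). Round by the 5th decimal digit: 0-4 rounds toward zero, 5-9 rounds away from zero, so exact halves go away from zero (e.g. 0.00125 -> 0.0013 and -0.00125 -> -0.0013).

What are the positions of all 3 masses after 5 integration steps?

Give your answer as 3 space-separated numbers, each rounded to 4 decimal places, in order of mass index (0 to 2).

Step 0: x=[7.0000 14.0000 19.0000] v=[0.0000 0.0000 -2.0000]
Step 1: x=[7.0400 13.9200 18.8400] v=[0.4000 -0.8000 -1.6000]
Step 2: x=[7.1152 13.7616 18.7232] v=[0.7520 -1.5840 -1.1680]
Step 3: x=[7.2163 13.5358 18.6479] v=[1.0106 -2.2579 -0.7526]
Step 4: x=[7.3301 13.2617 18.6082] v=[1.1384 -2.7409 -0.3974]
Step 5: x=[7.4412 12.9642 18.5946] v=[1.1110 -2.9749 -0.1360]

Answer: 7.4412 12.9642 18.5946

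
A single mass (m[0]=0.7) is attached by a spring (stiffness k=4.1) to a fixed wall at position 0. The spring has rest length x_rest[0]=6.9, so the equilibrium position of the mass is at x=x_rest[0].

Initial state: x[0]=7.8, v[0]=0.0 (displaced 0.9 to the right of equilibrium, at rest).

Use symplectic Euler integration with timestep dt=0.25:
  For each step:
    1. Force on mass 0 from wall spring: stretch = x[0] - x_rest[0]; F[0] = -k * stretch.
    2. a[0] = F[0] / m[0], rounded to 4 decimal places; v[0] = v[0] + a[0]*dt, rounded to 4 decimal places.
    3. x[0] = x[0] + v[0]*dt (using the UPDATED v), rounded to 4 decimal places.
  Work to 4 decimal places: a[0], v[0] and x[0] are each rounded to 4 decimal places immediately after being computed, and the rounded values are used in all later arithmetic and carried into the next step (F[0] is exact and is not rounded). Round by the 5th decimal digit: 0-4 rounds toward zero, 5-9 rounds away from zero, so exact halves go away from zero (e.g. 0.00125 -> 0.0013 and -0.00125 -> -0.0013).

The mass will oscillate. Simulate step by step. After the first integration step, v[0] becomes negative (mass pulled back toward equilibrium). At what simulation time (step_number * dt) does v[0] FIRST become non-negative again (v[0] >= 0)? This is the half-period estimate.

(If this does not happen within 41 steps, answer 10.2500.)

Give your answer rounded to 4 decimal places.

Answer: 1.5000

Derivation:
Step 0: x=[7.8000] v=[0.0000]
Step 1: x=[7.4705] v=[-1.3179]
Step 2: x=[6.9322] v=[-2.1533]
Step 3: x=[6.3821] v=[-2.2005]
Step 4: x=[6.0216] v=[-1.4422]
Step 5: x=[5.9826] v=[-0.1560]
Step 6: x=[6.2794] v=[1.1873]
First v>=0 after going negative at step 6, time=1.5000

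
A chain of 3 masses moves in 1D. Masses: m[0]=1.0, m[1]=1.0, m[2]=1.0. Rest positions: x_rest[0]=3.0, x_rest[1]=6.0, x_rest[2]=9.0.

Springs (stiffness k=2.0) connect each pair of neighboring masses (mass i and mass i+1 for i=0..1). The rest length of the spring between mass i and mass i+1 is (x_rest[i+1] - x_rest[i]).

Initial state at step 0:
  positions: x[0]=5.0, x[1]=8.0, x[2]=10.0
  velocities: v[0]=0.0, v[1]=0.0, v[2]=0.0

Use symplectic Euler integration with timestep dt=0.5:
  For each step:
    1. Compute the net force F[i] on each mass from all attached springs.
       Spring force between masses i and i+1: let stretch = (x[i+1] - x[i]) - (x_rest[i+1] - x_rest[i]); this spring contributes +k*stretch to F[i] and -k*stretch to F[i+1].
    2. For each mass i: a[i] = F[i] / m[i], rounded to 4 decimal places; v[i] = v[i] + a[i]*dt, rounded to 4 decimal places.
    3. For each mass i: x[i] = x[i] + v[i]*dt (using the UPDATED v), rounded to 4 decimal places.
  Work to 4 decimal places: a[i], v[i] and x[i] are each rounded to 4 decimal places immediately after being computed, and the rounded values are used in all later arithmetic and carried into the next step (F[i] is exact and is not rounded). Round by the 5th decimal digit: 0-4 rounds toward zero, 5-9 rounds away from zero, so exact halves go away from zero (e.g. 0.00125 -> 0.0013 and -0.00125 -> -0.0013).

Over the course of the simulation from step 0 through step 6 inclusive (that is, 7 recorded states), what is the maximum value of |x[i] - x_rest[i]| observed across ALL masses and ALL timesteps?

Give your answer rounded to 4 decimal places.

Answer: 2.1250

Derivation:
Step 0: x=[5.0000 8.0000 10.0000] v=[0.0000 0.0000 0.0000]
Step 1: x=[5.0000 7.5000 10.5000] v=[0.0000 -1.0000 1.0000]
Step 2: x=[4.7500 7.2500 11.0000] v=[-0.5000 -0.5000 1.0000]
Step 3: x=[4.2500 7.6250 11.1250] v=[-1.0000 0.7500 0.2500]
Step 4: x=[3.9375 8.0625 11.0000] v=[-0.6250 0.8750 -0.2500]
Step 5: x=[4.1875 7.9063 10.9063] v=[0.5000 -0.3125 -0.1875]
Step 6: x=[4.7969 7.3907 10.8126] v=[1.2188 -1.0313 -0.1875]
Max displacement = 2.1250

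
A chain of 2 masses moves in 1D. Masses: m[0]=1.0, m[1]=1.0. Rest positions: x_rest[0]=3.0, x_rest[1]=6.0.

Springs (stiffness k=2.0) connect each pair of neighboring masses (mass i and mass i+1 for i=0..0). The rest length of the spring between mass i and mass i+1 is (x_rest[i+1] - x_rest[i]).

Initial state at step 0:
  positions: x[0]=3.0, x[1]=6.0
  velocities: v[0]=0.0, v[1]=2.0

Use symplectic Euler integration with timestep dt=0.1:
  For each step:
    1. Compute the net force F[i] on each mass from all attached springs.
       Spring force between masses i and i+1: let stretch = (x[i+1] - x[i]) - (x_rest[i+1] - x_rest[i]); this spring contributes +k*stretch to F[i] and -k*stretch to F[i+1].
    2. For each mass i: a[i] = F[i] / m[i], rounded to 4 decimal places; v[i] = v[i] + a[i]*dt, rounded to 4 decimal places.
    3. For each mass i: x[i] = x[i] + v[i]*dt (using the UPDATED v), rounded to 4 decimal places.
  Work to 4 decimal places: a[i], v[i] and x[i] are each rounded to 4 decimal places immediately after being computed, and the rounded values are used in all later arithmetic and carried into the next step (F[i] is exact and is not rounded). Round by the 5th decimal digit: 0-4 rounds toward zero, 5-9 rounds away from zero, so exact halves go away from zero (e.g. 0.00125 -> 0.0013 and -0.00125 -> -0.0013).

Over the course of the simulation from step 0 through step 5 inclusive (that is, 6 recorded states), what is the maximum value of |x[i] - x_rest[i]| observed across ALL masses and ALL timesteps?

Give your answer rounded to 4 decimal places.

Step 0: x=[3.0000 6.0000] v=[0.0000 2.0000]
Step 1: x=[3.0000 6.2000] v=[0.0000 2.0000]
Step 2: x=[3.0040 6.3960] v=[0.0400 1.9600]
Step 3: x=[3.0158 6.5842] v=[0.1184 1.8816]
Step 4: x=[3.0390 6.7610] v=[0.2321 1.7679]
Step 5: x=[3.0767 6.9234] v=[0.3765 1.6235]
Max displacement = 0.9234

Answer: 0.9234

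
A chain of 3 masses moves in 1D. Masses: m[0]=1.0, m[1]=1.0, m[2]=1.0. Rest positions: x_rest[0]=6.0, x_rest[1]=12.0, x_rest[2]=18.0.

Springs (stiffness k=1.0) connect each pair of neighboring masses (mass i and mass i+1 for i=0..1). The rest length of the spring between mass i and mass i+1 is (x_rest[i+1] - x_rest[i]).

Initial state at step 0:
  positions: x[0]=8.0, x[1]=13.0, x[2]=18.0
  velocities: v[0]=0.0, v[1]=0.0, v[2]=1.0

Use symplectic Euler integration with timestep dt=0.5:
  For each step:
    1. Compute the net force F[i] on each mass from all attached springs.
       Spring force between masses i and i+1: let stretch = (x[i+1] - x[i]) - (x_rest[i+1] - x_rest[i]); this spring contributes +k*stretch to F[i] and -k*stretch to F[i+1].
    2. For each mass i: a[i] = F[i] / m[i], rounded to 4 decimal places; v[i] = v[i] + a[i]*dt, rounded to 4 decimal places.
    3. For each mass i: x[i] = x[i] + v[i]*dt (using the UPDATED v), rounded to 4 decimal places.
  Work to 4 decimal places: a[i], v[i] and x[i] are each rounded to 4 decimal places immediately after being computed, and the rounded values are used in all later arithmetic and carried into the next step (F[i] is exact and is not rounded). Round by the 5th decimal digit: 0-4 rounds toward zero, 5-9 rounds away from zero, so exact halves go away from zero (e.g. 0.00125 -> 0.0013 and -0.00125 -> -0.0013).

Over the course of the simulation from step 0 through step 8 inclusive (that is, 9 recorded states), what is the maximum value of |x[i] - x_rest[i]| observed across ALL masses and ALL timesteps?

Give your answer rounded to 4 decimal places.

Answer: 2.9946

Derivation:
Step 0: x=[8.0000 13.0000 18.0000] v=[0.0000 0.0000 1.0000]
Step 1: x=[7.7500 13.0000 18.7500] v=[-0.5000 0.0000 1.5000]
Step 2: x=[7.3125 13.1250 19.5625] v=[-0.8750 0.2500 1.6250]
Step 3: x=[6.8281 13.4063 20.2657] v=[-0.9688 0.5625 1.4063]
Step 4: x=[6.4883 13.7579 20.7540] v=[-0.6797 0.7031 0.9766]
Step 5: x=[6.4659 14.0411 20.9933] v=[-0.0449 0.5664 0.4786]
Step 6: x=[6.8373 14.1686 20.9946] v=[0.7427 0.2549 0.0025]
Step 7: x=[7.5415 14.1698 20.7894] v=[1.4084 0.0023 -0.4105]
Step 8: x=[8.4028 14.1688 20.4293] v=[1.7226 -0.0021 -0.7203]
Max displacement = 2.9946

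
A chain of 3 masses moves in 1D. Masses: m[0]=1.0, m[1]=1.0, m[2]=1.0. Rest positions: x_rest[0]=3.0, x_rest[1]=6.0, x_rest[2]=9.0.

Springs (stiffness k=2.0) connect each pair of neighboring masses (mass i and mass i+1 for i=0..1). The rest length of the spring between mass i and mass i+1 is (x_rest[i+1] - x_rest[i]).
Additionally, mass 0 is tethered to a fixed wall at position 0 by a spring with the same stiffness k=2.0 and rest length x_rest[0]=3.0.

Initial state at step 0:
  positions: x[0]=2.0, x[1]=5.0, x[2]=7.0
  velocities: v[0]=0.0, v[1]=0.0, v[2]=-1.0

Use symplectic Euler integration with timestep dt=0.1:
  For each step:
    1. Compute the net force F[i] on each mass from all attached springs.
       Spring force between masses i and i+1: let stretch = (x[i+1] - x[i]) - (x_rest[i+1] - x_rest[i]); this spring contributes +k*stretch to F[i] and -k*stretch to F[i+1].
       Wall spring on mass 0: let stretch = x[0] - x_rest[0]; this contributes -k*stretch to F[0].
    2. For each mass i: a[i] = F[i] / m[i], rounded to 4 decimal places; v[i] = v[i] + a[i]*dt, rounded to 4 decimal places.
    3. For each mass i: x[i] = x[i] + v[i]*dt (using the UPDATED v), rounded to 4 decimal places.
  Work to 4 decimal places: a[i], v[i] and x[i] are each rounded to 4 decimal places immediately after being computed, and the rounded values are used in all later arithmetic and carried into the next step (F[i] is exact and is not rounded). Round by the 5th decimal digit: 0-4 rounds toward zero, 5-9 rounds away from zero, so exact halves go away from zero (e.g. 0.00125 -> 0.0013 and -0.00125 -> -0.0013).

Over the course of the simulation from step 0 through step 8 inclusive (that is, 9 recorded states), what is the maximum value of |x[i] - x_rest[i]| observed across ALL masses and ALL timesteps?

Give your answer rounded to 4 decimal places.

Answer: 2.1921

Derivation:
Step 0: x=[2.0000 5.0000 7.0000] v=[0.0000 0.0000 -1.0000]
Step 1: x=[2.0200 4.9800 6.9200] v=[0.2000 -0.2000 -0.8000]
Step 2: x=[2.0588 4.9396 6.8612] v=[0.3880 -0.4040 -0.5880]
Step 3: x=[2.1140 4.8800 6.8240] v=[0.5524 -0.5958 -0.3723]
Step 4: x=[2.1823 4.8040 6.8079] v=[0.6828 -0.7602 -0.1611]
Step 5: x=[2.2594 4.7156 6.8117] v=[0.7707 -0.8838 0.0381]
Step 6: x=[2.3404 4.6200 6.8336] v=[0.8101 -0.9558 0.2189]
Step 7: x=[2.4202 4.5231 6.8712] v=[0.7979 -0.9690 0.3762]
Step 8: x=[2.4936 4.4311 6.9219] v=[0.7344 -0.9200 0.5066]
Max displacement = 2.1921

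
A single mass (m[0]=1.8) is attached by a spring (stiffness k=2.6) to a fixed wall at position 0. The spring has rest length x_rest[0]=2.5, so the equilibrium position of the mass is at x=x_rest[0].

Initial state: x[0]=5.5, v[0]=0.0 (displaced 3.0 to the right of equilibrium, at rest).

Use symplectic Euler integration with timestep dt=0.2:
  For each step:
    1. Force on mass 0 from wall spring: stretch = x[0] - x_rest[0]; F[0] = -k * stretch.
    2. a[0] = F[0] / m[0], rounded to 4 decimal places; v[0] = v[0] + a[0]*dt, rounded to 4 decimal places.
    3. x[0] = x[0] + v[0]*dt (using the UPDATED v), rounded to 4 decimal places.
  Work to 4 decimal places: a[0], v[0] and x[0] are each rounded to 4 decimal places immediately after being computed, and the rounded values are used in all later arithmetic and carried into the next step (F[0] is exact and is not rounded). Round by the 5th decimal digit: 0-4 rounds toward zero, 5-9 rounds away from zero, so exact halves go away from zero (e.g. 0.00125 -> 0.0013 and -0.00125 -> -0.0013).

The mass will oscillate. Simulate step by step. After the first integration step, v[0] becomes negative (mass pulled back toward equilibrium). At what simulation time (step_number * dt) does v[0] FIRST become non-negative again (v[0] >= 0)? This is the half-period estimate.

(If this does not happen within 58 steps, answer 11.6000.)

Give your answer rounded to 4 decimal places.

Answer: 2.8000

Derivation:
Step 0: x=[5.5000] v=[0.0000]
Step 1: x=[5.3267] v=[-0.8667]
Step 2: x=[4.9900] v=[-1.6833]
Step 3: x=[4.5095] v=[-2.4026]
Step 4: x=[3.9129] v=[-2.9831]
Step 5: x=[3.2346] v=[-3.3913]
Step 6: x=[2.5139] v=[-3.6035]
Step 7: x=[1.7924] v=[-3.6075]
Step 8: x=[1.1118] v=[-3.4031]
Step 9: x=[0.5114] v=[-3.0021]
Step 10: x=[0.0259] v=[-2.4276]
Step 11: x=[-0.3167] v=[-1.7129]
Step 12: x=[-0.4965] v=[-0.8992]
Step 13: x=[-0.5032] v=[-0.0335]
Step 14: x=[-0.3364] v=[0.8341]
First v>=0 after going negative at step 14, time=2.8000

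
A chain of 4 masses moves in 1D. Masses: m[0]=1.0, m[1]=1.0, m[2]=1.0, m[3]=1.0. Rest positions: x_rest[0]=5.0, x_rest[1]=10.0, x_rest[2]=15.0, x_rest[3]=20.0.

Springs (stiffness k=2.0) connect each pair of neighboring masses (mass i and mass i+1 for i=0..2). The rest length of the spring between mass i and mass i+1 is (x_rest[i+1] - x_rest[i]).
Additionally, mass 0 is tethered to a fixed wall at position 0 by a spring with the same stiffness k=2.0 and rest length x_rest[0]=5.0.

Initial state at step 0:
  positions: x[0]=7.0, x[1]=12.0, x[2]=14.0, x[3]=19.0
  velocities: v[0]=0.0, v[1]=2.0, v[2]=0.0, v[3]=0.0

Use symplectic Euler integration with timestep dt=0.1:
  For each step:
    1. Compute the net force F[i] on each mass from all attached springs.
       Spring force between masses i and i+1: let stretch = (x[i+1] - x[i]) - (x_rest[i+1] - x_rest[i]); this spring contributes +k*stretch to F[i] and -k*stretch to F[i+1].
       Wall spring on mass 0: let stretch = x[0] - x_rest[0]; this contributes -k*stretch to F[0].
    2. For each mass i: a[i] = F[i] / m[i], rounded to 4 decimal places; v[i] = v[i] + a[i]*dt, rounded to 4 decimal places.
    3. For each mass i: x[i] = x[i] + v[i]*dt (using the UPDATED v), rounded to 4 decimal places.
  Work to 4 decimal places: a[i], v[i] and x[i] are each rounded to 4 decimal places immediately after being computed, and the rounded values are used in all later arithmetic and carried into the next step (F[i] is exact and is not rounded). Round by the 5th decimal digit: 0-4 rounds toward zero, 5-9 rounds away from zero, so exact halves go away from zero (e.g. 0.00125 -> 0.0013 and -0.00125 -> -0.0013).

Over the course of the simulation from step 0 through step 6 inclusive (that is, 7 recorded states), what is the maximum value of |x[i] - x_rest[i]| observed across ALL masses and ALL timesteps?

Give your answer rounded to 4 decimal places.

Step 0: x=[7.0000 12.0000 14.0000 19.0000] v=[0.0000 2.0000 0.0000 0.0000]
Step 1: x=[6.9600 12.1400 14.0600 19.0000] v=[-0.4000 1.4000 0.6000 0.0000]
Step 2: x=[6.8844 12.2148 14.1804 19.0012] v=[-0.7560 0.7480 1.2040 0.0120]
Step 3: x=[6.7777 12.2223 14.3579 19.0060] v=[-1.0668 0.0750 1.7750 0.0478]
Step 4: x=[6.6444 12.1636 14.5857 19.0178] v=[-1.3334 -0.5868 2.2775 0.1182]
Step 5: x=[6.4886 12.0430 14.8537 19.0410] v=[-1.5584 -1.2062 2.6795 0.2318]
Step 6: x=[6.3141 11.8675 15.1492 19.0804] v=[-1.7452 -1.7549 2.9548 0.3943]
Max displacement = 2.2223

Answer: 2.2223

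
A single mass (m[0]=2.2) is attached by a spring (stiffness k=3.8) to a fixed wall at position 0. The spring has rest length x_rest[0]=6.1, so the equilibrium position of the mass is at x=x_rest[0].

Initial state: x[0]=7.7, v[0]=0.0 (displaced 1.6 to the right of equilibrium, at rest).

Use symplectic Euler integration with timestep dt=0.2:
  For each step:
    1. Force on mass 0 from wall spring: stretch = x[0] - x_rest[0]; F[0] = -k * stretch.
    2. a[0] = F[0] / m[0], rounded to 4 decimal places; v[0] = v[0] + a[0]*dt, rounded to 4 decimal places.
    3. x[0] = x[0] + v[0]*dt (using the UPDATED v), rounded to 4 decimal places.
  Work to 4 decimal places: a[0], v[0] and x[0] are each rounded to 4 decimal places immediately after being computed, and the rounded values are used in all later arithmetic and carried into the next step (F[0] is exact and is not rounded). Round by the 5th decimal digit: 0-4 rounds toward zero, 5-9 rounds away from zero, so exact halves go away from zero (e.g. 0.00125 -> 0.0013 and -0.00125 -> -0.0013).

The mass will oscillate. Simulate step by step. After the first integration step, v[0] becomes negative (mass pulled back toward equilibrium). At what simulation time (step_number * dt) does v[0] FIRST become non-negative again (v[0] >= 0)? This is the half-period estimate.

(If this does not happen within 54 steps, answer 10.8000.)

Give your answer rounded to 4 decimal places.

Step 0: x=[7.7000] v=[0.0000]
Step 1: x=[7.5895] v=[-0.5527]
Step 2: x=[7.3760] v=[-1.0673]
Step 3: x=[7.0744] v=[-1.5081]
Step 4: x=[6.7055] v=[-1.8447]
Step 5: x=[6.2947] v=[-2.0539]
Step 6: x=[5.8705] v=[-2.1212]
Step 7: x=[5.4621] v=[-2.0419]
Step 8: x=[5.0978] v=[-1.8215]
Step 9: x=[4.8027] v=[-1.4753]
Step 10: x=[4.5973] v=[-1.0271]
Step 11: x=[4.4957] v=[-0.5080]
Step 12: x=[4.5049] v=[0.0462]
First v>=0 after going negative at step 12, time=2.4000

Answer: 2.4000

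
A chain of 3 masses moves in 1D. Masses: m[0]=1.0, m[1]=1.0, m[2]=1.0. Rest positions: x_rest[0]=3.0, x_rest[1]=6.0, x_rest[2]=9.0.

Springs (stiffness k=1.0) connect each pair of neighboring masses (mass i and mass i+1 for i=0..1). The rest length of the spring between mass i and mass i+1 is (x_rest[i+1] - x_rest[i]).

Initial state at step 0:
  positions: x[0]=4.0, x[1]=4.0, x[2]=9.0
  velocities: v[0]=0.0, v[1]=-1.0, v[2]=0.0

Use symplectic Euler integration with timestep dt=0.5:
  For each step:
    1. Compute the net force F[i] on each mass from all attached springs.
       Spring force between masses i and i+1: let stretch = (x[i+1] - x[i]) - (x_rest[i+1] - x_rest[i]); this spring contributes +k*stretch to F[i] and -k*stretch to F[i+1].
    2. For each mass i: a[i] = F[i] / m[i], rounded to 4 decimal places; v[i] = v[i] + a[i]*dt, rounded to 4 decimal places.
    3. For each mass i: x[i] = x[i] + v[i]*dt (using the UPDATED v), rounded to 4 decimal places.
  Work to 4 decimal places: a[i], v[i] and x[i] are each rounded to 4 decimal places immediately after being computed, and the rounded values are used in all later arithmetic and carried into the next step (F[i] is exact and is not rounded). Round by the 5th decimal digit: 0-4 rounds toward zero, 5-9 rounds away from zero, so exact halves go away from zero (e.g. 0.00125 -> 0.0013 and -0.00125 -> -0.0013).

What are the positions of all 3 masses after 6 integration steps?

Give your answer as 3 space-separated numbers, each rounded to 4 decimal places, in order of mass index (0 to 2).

Step 0: x=[4.0000 4.0000 9.0000] v=[0.0000 -1.0000 0.0000]
Step 1: x=[3.2500 4.7500 8.5000] v=[-1.5000 1.5000 -1.0000]
Step 2: x=[2.1250 6.0625 7.8125] v=[-2.2500 2.6250 -1.3750]
Step 3: x=[1.2344 6.8282 7.4375] v=[-1.7813 1.5313 -0.7500]
Step 4: x=[0.9922 6.3477 7.6602] v=[-0.4844 -0.9610 0.4454]
Step 5: x=[1.3389 4.8565 8.3048] v=[0.6934 -2.9825 1.2892]
Step 6: x=[1.8150 3.3479 8.8374] v=[0.9522 -3.0172 1.0651]

Answer: 1.8150 3.3479 8.8374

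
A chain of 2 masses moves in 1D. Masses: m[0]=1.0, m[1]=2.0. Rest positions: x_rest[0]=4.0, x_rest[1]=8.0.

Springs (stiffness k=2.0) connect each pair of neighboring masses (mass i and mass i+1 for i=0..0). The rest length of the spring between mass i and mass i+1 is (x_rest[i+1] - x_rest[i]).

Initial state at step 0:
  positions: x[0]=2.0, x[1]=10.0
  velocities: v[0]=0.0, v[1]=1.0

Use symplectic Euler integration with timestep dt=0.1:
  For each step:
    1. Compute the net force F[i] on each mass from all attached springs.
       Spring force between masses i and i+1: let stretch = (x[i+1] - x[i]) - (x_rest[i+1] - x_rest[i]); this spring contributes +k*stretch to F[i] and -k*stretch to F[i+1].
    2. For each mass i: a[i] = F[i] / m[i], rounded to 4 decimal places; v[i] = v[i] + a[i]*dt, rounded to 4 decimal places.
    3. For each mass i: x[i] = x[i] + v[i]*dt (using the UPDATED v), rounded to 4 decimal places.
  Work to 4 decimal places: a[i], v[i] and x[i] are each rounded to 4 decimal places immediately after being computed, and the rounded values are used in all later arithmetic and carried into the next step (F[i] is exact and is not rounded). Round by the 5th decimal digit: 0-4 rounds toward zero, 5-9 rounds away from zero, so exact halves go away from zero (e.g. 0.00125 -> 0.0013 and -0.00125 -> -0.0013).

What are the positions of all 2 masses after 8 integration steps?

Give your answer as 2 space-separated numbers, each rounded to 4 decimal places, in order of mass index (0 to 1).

Step 0: x=[2.0000 10.0000] v=[0.0000 1.0000]
Step 1: x=[2.0800 10.0600] v=[0.8000 0.6000]
Step 2: x=[2.2396 10.0802] v=[1.5960 0.2020]
Step 3: x=[2.4760 10.0620] v=[2.3641 -0.1821]
Step 4: x=[2.7841 10.0079] v=[3.0813 -0.5407]
Step 5: x=[3.1567 9.9216] v=[3.7261 -0.8631]
Step 6: x=[3.5846 9.8076] v=[4.2791 -1.1396]
Step 7: x=[4.0570 9.6714] v=[4.7237 -1.3619]
Step 8: x=[4.5617 9.5191] v=[5.0466 -1.5233]

Answer: 4.5617 9.5191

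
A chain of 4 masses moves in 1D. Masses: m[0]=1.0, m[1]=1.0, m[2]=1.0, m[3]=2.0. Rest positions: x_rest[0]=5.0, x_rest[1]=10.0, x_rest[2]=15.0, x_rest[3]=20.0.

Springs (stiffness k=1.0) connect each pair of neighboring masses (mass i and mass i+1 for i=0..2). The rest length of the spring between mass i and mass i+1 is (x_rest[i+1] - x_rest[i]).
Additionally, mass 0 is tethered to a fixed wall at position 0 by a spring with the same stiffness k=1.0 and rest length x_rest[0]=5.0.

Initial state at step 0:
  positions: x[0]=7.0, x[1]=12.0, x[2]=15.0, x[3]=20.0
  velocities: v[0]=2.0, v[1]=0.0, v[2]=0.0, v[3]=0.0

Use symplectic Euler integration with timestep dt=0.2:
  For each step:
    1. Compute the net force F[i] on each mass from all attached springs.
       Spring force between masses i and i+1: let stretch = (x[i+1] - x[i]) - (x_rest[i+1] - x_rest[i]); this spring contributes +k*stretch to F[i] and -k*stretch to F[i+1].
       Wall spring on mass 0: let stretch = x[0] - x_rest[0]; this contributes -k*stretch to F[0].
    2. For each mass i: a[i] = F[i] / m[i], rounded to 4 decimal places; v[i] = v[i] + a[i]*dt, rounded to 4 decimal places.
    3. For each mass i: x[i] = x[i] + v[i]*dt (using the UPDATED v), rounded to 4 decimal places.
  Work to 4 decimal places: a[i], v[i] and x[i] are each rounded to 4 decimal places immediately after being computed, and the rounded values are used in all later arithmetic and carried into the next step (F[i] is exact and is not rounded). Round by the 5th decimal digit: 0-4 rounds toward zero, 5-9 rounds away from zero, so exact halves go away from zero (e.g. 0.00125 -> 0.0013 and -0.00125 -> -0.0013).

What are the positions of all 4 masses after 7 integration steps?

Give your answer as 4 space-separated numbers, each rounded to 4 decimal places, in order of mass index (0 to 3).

Answer: 6.5291 11.0354 16.3026 20.1601

Derivation:
Step 0: x=[7.0000 12.0000 15.0000 20.0000] v=[2.0000 0.0000 0.0000 0.0000]
Step 1: x=[7.3200 11.9200 15.0800 20.0000] v=[1.6000 -0.4000 0.4000 0.0000]
Step 2: x=[7.5312 11.7824 15.2304 20.0016] v=[1.0560 -0.6880 0.7520 0.0080]
Step 3: x=[7.6112 11.6127 15.4337 20.0078] v=[0.4000 -0.8486 1.0166 0.0309]
Step 4: x=[7.5468 11.4358 15.6671 20.0225] v=[-0.3219 -0.8847 1.1672 0.0735]
Step 5: x=[7.3361 11.2726 15.9055 20.0501] v=[-1.0535 -0.8162 1.1920 0.1380]
Step 6: x=[6.9894 11.1372 16.1244 20.0948] v=[-1.7334 -0.6769 1.0943 0.2235]
Step 7: x=[6.5291 11.0354 16.3026 20.1601] v=[-2.3017 -0.5090 0.8909 0.3265]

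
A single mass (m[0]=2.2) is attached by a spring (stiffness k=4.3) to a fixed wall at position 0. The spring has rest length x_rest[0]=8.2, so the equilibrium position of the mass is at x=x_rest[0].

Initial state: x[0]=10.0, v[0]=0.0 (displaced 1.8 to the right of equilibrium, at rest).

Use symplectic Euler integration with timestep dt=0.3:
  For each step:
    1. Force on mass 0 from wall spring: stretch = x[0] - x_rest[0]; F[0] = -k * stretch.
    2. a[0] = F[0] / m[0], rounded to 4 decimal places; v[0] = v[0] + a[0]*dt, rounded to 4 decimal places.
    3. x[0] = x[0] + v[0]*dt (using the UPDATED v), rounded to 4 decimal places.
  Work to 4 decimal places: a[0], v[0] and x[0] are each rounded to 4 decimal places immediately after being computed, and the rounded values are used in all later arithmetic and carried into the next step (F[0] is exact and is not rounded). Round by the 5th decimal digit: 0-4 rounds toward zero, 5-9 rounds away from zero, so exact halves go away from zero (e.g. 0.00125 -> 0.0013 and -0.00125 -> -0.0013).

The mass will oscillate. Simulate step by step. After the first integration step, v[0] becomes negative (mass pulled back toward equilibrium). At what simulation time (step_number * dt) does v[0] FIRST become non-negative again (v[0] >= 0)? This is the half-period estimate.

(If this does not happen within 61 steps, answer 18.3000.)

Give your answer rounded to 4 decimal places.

Step 0: x=[10.0000] v=[0.0000]
Step 1: x=[9.6834] v=[-1.0555]
Step 2: x=[9.1058] v=[-1.9253]
Step 3: x=[8.3689] v=[-2.4564]
Step 4: x=[7.6023] v=[-2.5554]
Step 5: x=[6.9408] v=[-2.2049]
Step 6: x=[6.5009] v=[-1.4665]
Step 7: x=[6.3598] v=[-0.4702]
Step 8: x=[6.5424] v=[0.6088]
First v>=0 after going negative at step 8, time=2.4000

Answer: 2.4000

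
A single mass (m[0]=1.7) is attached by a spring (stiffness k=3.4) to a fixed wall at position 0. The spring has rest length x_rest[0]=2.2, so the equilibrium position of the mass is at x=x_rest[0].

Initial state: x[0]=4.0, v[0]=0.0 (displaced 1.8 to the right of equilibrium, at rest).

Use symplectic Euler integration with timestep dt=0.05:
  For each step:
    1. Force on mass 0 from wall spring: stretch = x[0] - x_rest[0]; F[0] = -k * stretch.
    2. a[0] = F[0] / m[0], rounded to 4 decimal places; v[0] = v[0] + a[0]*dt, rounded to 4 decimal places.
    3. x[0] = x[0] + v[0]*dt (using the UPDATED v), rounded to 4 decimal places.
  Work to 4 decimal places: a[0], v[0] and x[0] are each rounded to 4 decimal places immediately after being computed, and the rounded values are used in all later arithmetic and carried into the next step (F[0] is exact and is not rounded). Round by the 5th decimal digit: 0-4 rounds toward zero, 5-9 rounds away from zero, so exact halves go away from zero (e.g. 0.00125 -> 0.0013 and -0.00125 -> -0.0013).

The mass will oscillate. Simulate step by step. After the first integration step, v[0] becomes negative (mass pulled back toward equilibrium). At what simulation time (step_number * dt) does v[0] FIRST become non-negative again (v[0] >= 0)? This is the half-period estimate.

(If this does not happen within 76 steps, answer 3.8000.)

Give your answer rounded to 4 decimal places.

Step 0: x=[4.0000] v=[0.0000]
Step 1: x=[3.9910] v=[-0.1800]
Step 2: x=[3.9730] v=[-0.3591]
Step 3: x=[3.9462] v=[-0.5364]
Step 4: x=[3.9107] v=[-0.7110]
Step 5: x=[3.8666] v=[-0.8821]
Step 6: x=[3.8142] v=[-1.0488]
Step 7: x=[3.7537] v=[-1.2102]
Step 8: x=[3.6854] v=[-1.3656]
Step 9: x=[3.6097] v=[-1.5141]
Step 10: x=[3.5269] v=[-1.6551]
Step 11: x=[3.4375] v=[-1.7878]
Step 12: x=[3.3419] v=[-1.9116]
Step 13: x=[3.2406] v=[-2.0258]
Step 14: x=[3.1341] v=[-2.1299]
Step 15: x=[3.0229] v=[-2.2233]
Step 16: x=[2.9076] v=[-2.3056]
Step 17: x=[2.7888] v=[-2.3764]
Step 18: x=[2.6670] v=[-2.4353]
Step 19: x=[2.5429] v=[-2.4820]
Step 20: x=[2.4171] v=[-2.5163]
Step 21: x=[2.2902] v=[-2.5380]
Step 22: x=[2.1629] v=[-2.5470]
Step 23: x=[2.0357] v=[-2.5433]
Step 24: x=[1.9094] v=[-2.5269]
Step 25: x=[1.7845] v=[-2.4978]
Step 26: x=[1.6617] v=[-2.4563]
Step 27: x=[1.5416] v=[-2.4025]
Step 28: x=[1.4248] v=[-2.3367]
Step 29: x=[1.3118] v=[-2.2592]
Step 30: x=[1.2033] v=[-2.1704]
Step 31: x=[1.0998] v=[-2.0707]
Step 32: x=[1.0018] v=[-1.9607]
Step 33: x=[0.9098] v=[-1.8409]
Step 34: x=[0.8242] v=[-1.7119]
Step 35: x=[0.7455] v=[-1.5743]
Step 36: x=[0.6741] v=[-1.4289]
Step 37: x=[0.6103] v=[-1.2763]
Step 38: x=[0.5544] v=[-1.1173]
Step 39: x=[0.5068] v=[-0.9527]
Step 40: x=[0.4676] v=[-0.7834]
Step 41: x=[0.4371] v=[-0.6102]
Step 42: x=[0.4154] v=[-0.4339]
Step 43: x=[0.4026] v=[-0.2554]
Step 44: x=[0.3988] v=[-0.0757]
Step 45: x=[0.4040] v=[0.1044]
First v>=0 after going negative at step 45, time=2.2500

Answer: 2.2500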